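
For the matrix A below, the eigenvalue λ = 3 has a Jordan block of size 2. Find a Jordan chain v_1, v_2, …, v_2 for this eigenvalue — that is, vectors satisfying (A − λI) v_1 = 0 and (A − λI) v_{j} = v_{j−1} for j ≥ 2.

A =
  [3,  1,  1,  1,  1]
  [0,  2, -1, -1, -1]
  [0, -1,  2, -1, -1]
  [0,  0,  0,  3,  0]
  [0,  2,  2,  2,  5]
A Jordan chain for λ = 3 of length 2:
v_1 = (1, -1, -1, 0, 2)ᵀ
v_2 = (0, 1, 0, 0, 0)ᵀ

Let N = A − (3)·I. We want v_2 with N^2 v_2 = 0 but N^1 v_2 ≠ 0; then v_{j-1} := N · v_j for j = 2, …, 2.

Pick v_2 = (0, 1, 0, 0, 0)ᵀ.
Then v_1 = N · v_2 = (1, -1, -1, 0, 2)ᵀ.

Sanity check: (A − (3)·I) v_1 = (0, 0, 0, 0, 0)ᵀ = 0. ✓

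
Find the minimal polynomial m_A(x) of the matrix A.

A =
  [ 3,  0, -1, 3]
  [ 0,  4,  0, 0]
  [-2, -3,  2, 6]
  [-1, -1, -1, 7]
x^2 - 8*x + 16

The characteristic polynomial is χ_A(x) = (x - 4)^4, so the eigenvalues are known. The minimal polynomial is
  m_A(x) = Π_λ (x − λ)^{k_λ}
where k_λ is the size of the *largest* Jordan block for λ (equivalently, the smallest k with (A − λI)^k v = 0 for every generalised eigenvector v of λ).

  λ = 4: largest Jordan block has size 2, contributing (x − 4)^2

So m_A(x) = (x - 4)^2 = x^2 - 8*x + 16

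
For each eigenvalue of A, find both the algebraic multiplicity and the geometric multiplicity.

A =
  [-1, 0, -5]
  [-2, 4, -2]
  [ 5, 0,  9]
λ = 4: alg = 3, geom = 2

Step 1 — factor the characteristic polynomial to read off the algebraic multiplicities:
  χ_A(x) = (x - 4)^3

Step 2 — compute geometric multiplicities via the rank-nullity identity g(λ) = n − rank(A − λI):
  rank(A − (4)·I) = 1, so dim ker(A − (4)·I) = n − 1 = 2

Summary:
  λ = 4: algebraic multiplicity = 3, geometric multiplicity = 2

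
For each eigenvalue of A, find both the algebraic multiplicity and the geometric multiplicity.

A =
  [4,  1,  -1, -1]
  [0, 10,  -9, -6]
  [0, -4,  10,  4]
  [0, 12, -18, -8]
λ = 4: alg = 4, geom = 2

Step 1 — factor the characteristic polynomial to read off the algebraic multiplicities:
  χ_A(x) = (x - 4)^4

Step 2 — compute geometric multiplicities via the rank-nullity identity g(λ) = n − rank(A − λI):
  rank(A − (4)·I) = 2, so dim ker(A − (4)·I) = n − 2 = 2

Summary:
  λ = 4: algebraic multiplicity = 4, geometric multiplicity = 2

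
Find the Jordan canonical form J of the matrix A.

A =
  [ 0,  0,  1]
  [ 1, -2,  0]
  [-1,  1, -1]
J_3(-1)

The characteristic polynomial is
  det(x·I − A) = x^3 + 3*x^2 + 3*x + 1 = (x + 1)^3

Eigenvalues and multiplicities (the geometric multiplicity of λ is n − rank(A − λI), which equals the number of Jordan blocks for λ):
  λ = -1: algebraic multiplicity = 3, geometric multiplicity = 1

Determining the block sizes for each eigenvalue:
  λ = -1: one block (gm = 1), so the single block has size am = 3 → block sizes [3]

Assembling the blocks gives a Jordan form
J =
  [-1,  1,  0]
  [ 0, -1,  1]
  [ 0,  0, -1]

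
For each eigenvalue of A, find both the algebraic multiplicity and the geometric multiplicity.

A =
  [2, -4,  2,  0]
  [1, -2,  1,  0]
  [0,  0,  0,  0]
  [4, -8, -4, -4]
λ = -4: alg = 1, geom = 1; λ = 0: alg = 3, geom = 2

Step 1 — factor the characteristic polynomial to read off the algebraic multiplicities:
  χ_A(x) = x^3*(x + 4)

Step 2 — compute geometric multiplicities via the rank-nullity identity g(λ) = n − rank(A − λI):
  rank(A − (-4)·I) = 3, so dim ker(A − (-4)·I) = n − 3 = 1
  rank(A − (0)·I) = 2, so dim ker(A − (0)·I) = n − 2 = 2

Summary:
  λ = -4: algebraic multiplicity = 1, geometric multiplicity = 1
  λ = 0: algebraic multiplicity = 3, geometric multiplicity = 2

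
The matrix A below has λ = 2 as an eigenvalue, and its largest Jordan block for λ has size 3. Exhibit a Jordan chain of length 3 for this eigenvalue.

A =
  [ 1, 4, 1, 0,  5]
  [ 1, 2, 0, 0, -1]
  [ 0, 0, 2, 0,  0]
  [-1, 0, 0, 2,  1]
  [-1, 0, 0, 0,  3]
A Jordan chain for λ = 2 of length 3:
v_1 = (-4, 4, 0, -4, -4)ᵀ
v_2 = (4, 0, 0, 0, 0)ᵀ
v_3 = (0, 1, 0, 0, 0)ᵀ

Let N = A − (2)·I. We want v_3 with N^3 v_3 = 0 but N^2 v_3 ≠ 0; then v_{j-1} := N · v_j for j = 3, …, 2.

Pick v_3 = (0, 1, 0, 0, 0)ᵀ.
Then v_2 = N · v_3 = (4, 0, 0, 0, 0)ᵀ.
Then v_1 = N · v_2 = (-4, 4, 0, -4, -4)ᵀ.

Sanity check: (A − (2)·I) v_1 = (0, 0, 0, 0, 0)ᵀ = 0. ✓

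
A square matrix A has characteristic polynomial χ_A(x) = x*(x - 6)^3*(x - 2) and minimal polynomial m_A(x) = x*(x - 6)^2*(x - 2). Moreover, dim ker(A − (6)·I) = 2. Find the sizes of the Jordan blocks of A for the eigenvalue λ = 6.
Block sizes for λ = 6: [2, 1]

Step 1 — from the characteristic polynomial, algebraic multiplicity of λ = 6 is 3. From dim ker(A − (6)·I) = 2, there are exactly 2 Jordan blocks for λ = 6.
Step 2 — from the minimal polynomial, the factor (x − 6)^2 tells us the largest block for λ = 6 has size 2.
Step 3 — with total size 3, 2 blocks, and largest block 2, the block sizes (in nonincreasing order) are [2, 1].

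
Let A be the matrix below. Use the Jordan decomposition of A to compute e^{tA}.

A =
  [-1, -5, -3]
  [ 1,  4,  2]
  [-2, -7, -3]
e^{tA} =
  [t^2 - t + 1, 3*t^2 - 5*t, t^2 - 3*t]
  [-t^2/2 + t, -3*t^2/2 + 4*t + 1, -t^2/2 + 2*t]
  [t^2/2 - 2*t, 3*t^2/2 - 7*t, t^2/2 - 3*t + 1]

Strategy: write A = P · J · P⁻¹ where J is a Jordan canonical form, so e^{tA} = P · e^{tJ} · P⁻¹, and e^{tJ} can be computed block-by-block.

A has Jordan form
J =
  [0, 1, 0]
  [0, 0, 1]
  [0, 0, 0]
(up to reordering of blocks).

Per-block formulas:
  For a 3×3 Jordan block J_3(0): exp(t · J_3(0)) = e^(0t)·(I + t·N + (t^2/2)·N^2), where N is the 3×3 nilpotent shift.

After assembling e^{tJ} and conjugating by P, we get:

e^{tA} =
  [t^2 - t + 1, 3*t^2 - 5*t, t^2 - 3*t]
  [-t^2/2 + t, -3*t^2/2 + 4*t + 1, -t^2/2 + 2*t]
  [t^2/2 - 2*t, 3*t^2/2 - 7*t, t^2/2 - 3*t + 1]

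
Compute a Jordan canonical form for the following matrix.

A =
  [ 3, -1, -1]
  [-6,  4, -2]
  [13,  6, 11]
J_3(6)

The characteristic polynomial is
  det(x·I − A) = x^3 - 18*x^2 + 108*x - 216 = (x - 6)^3

Eigenvalues and multiplicities (the geometric multiplicity of λ is n − rank(A − λI), which equals the number of Jordan blocks for λ):
  λ = 6: algebraic multiplicity = 3, geometric multiplicity = 1

Determining the block sizes for each eigenvalue:
  λ = 6: one block (gm = 1), so the single block has size am = 3 → block sizes [3]

Assembling the blocks gives a Jordan form
J =
  [6, 1, 0]
  [0, 6, 1]
  [0, 0, 6]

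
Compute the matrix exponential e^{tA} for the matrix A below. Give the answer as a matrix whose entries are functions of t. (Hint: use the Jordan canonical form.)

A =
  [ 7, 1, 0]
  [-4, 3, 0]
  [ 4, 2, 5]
e^{tA} =
  [2*t*exp(5*t) + exp(5*t), t*exp(5*t), 0]
  [-4*t*exp(5*t), -2*t*exp(5*t) + exp(5*t), 0]
  [4*t*exp(5*t), 2*t*exp(5*t), exp(5*t)]

Strategy: write A = P · J · P⁻¹ where J is a Jordan canonical form, so e^{tA} = P · e^{tJ} · P⁻¹, and e^{tJ} can be computed block-by-block.

A has Jordan form
J =
  [5, 1, 0]
  [0, 5, 0]
  [0, 0, 5]
(up to reordering of blocks).

Per-block formulas:
  For a 1×1 block at λ = 5: exp(t · [5]) = [e^(5t)].
  For a 2×2 Jordan block J_2(5): exp(t · J_2(5)) = e^(5t)·(I + t·N), where N is the 2×2 nilpotent shift.

After assembling e^{tJ} and conjugating by P, we get:

e^{tA} =
  [2*t*exp(5*t) + exp(5*t), t*exp(5*t), 0]
  [-4*t*exp(5*t), -2*t*exp(5*t) + exp(5*t), 0]
  [4*t*exp(5*t), 2*t*exp(5*t), exp(5*t)]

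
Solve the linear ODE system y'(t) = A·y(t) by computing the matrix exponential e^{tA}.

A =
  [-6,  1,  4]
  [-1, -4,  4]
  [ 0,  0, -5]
e^{tA} =
  [-t*exp(-5*t) + exp(-5*t), t*exp(-5*t), 4*t*exp(-5*t)]
  [-t*exp(-5*t), t*exp(-5*t) + exp(-5*t), 4*t*exp(-5*t)]
  [0, 0, exp(-5*t)]

Strategy: write A = P · J · P⁻¹ where J is a Jordan canonical form, so e^{tA} = P · e^{tJ} · P⁻¹, and e^{tJ} can be computed block-by-block.

A has Jordan form
J =
  [-5,  1,  0]
  [ 0, -5,  0]
  [ 0,  0, -5]
(up to reordering of blocks).

Per-block formulas:
  For a 1×1 block at λ = -5: exp(t · [-5]) = [e^(-5t)].
  For a 2×2 Jordan block J_2(-5): exp(t · J_2(-5)) = e^(-5t)·(I + t·N), where N is the 2×2 nilpotent shift.

After assembling e^{tJ} and conjugating by P, we get:

e^{tA} =
  [-t*exp(-5*t) + exp(-5*t), t*exp(-5*t), 4*t*exp(-5*t)]
  [-t*exp(-5*t), t*exp(-5*t) + exp(-5*t), 4*t*exp(-5*t)]
  [0, 0, exp(-5*t)]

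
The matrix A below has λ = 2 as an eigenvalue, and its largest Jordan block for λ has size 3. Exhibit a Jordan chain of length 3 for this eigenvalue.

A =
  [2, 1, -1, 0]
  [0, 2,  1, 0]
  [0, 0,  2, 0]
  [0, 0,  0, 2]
A Jordan chain for λ = 2 of length 3:
v_1 = (1, 0, 0, 0)ᵀ
v_2 = (-1, 1, 0, 0)ᵀ
v_3 = (0, 0, 1, 0)ᵀ

Let N = A − (2)·I. We want v_3 with N^3 v_3 = 0 but N^2 v_3 ≠ 0; then v_{j-1} := N · v_j for j = 3, …, 2.

Pick v_3 = (0, 0, 1, 0)ᵀ.
Then v_2 = N · v_3 = (-1, 1, 0, 0)ᵀ.
Then v_1 = N · v_2 = (1, 0, 0, 0)ᵀ.

Sanity check: (A − (2)·I) v_1 = (0, 0, 0, 0)ᵀ = 0. ✓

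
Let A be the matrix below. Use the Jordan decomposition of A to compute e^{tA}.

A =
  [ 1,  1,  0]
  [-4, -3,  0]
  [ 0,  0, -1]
e^{tA} =
  [2*t*exp(-t) + exp(-t), t*exp(-t), 0]
  [-4*t*exp(-t), -2*t*exp(-t) + exp(-t), 0]
  [0, 0, exp(-t)]

Strategy: write A = P · J · P⁻¹ where J is a Jordan canonical form, so e^{tA} = P · e^{tJ} · P⁻¹, and e^{tJ} can be computed block-by-block.

A has Jordan form
J =
  [-1,  1,  0]
  [ 0, -1,  0]
  [ 0,  0, -1]
(up to reordering of blocks).

Per-block formulas:
  For a 2×2 Jordan block J_2(-1): exp(t · J_2(-1)) = e^(-1t)·(I + t·N), where N is the 2×2 nilpotent shift.
  For a 1×1 block at λ = -1: exp(t · [-1]) = [e^(-1t)].

After assembling e^{tJ} and conjugating by P, we get:

e^{tA} =
  [2*t*exp(-t) + exp(-t), t*exp(-t), 0]
  [-4*t*exp(-t), -2*t*exp(-t) + exp(-t), 0]
  [0, 0, exp(-t)]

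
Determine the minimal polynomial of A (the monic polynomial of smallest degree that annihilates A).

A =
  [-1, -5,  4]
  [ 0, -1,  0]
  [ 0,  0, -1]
x^2 + 2*x + 1

The characteristic polynomial is χ_A(x) = (x + 1)^3, so the eigenvalues are known. The minimal polynomial is
  m_A(x) = Π_λ (x − λ)^{k_λ}
where k_λ is the size of the *largest* Jordan block for λ (equivalently, the smallest k with (A − λI)^k v = 0 for every generalised eigenvector v of λ).

  λ = -1: largest Jordan block has size 2, contributing (x + 1)^2

So m_A(x) = (x + 1)^2 = x^2 + 2*x + 1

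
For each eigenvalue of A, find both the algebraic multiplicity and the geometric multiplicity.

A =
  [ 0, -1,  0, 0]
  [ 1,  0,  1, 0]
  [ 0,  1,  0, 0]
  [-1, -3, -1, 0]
λ = 0: alg = 4, geom = 2

Step 1 — factor the characteristic polynomial to read off the algebraic multiplicities:
  χ_A(x) = x^4

Step 2 — compute geometric multiplicities via the rank-nullity identity g(λ) = n − rank(A − λI):
  rank(A − (0)·I) = 2, so dim ker(A − (0)·I) = n − 2 = 2

Summary:
  λ = 0: algebraic multiplicity = 4, geometric multiplicity = 2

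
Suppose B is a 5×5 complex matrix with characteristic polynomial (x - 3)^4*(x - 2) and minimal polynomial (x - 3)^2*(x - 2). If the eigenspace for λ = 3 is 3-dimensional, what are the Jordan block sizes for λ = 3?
Block sizes for λ = 3: [2, 1, 1]

Step 1 — from the characteristic polynomial, algebraic multiplicity of λ = 3 is 4. From dim ker(B − (3)·I) = 3, there are exactly 3 Jordan blocks for λ = 3.
Step 2 — from the minimal polynomial, the factor (x − 3)^2 tells us the largest block for λ = 3 has size 2.
Step 3 — with total size 4, 3 blocks, and largest block 2, the block sizes (in nonincreasing order) are [2, 1, 1].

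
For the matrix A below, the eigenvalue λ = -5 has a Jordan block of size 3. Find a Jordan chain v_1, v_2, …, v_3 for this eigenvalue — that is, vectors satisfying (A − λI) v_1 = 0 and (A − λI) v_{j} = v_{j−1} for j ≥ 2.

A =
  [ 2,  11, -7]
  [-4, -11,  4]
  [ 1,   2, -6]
A Jordan chain for λ = -5 of length 3:
v_1 = (-2, 0, -2)ᵀ
v_2 = (7, -4, 1)ᵀ
v_3 = (1, 0, 0)ᵀ

Let N = A − (-5)·I. We want v_3 with N^3 v_3 = 0 but N^2 v_3 ≠ 0; then v_{j-1} := N · v_j for j = 3, …, 2.

Pick v_3 = (1, 0, 0)ᵀ.
Then v_2 = N · v_3 = (7, -4, 1)ᵀ.
Then v_1 = N · v_2 = (-2, 0, -2)ᵀ.

Sanity check: (A − (-5)·I) v_1 = (0, 0, 0)ᵀ = 0. ✓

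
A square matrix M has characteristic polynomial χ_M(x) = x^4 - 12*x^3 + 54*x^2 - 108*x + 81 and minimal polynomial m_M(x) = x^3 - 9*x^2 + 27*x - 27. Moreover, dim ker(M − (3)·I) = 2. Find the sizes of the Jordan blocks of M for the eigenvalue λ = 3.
Block sizes for λ = 3: [3, 1]

Step 1 — from the characteristic polynomial, algebraic multiplicity of λ = 3 is 4. From dim ker(M − (3)·I) = 2, there are exactly 2 Jordan blocks for λ = 3.
Step 2 — from the minimal polynomial, the factor (x − 3)^3 tells us the largest block for λ = 3 has size 3.
Step 3 — with total size 4, 2 blocks, and largest block 3, the block sizes (in nonincreasing order) are [3, 1].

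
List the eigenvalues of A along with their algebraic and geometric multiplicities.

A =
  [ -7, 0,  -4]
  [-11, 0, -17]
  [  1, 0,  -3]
λ = -5: alg = 2, geom = 1; λ = 0: alg = 1, geom = 1

Step 1 — factor the characteristic polynomial to read off the algebraic multiplicities:
  χ_A(x) = x*(x + 5)^2

Step 2 — compute geometric multiplicities via the rank-nullity identity g(λ) = n − rank(A − λI):
  rank(A − (-5)·I) = 2, so dim ker(A − (-5)·I) = n − 2 = 1
  rank(A − (0)·I) = 2, so dim ker(A − (0)·I) = n − 2 = 1

Summary:
  λ = -5: algebraic multiplicity = 2, geometric multiplicity = 1
  λ = 0: algebraic multiplicity = 1, geometric multiplicity = 1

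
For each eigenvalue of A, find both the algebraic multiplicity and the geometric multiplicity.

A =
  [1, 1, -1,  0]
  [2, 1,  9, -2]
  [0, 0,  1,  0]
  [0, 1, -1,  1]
λ = 1: alg = 4, geom = 2

Step 1 — factor the characteristic polynomial to read off the algebraic multiplicities:
  χ_A(x) = (x - 1)^4

Step 2 — compute geometric multiplicities via the rank-nullity identity g(λ) = n − rank(A − λI):
  rank(A − (1)·I) = 2, so dim ker(A − (1)·I) = n − 2 = 2

Summary:
  λ = 1: algebraic multiplicity = 4, geometric multiplicity = 2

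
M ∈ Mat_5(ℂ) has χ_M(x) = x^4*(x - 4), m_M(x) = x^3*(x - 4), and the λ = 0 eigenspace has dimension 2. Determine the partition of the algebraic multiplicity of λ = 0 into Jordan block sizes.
Block sizes for λ = 0: [3, 1]

Step 1 — from the characteristic polynomial, algebraic multiplicity of λ = 0 is 4. From dim ker(M − (0)·I) = 2, there are exactly 2 Jordan blocks for λ = 0.
Step 2 — from the minimal polynomial, the factor (x − 0)^3 tells us the largest block for λ = 0 has size 3.
Step 3 — with total size 4, 2 blocks, and largest block 3, the block sizes (in nonincreasing order) are [3, 1].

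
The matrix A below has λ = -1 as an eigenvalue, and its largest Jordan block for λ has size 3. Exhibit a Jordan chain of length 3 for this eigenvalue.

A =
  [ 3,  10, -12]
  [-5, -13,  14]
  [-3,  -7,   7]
A Jordan chain for λ = -1 of length 3:
v_1 = (2, -2, -1)ᵀ
v_2 = (4, -5, -3)ᵀ
v_3 = (1, 0, 0)ᵀ

Let N = A − (-1)·I. We want v_3 with N^3 v_3 = 0 but N^2 v_3 ≠ 0; then v_{j-1} := N · v_j for j = 3, …, 2.

Pick v_3 = (1, 0, 0)ᵀ.
Then v_2 = N · v_3 = (4, -5, -3)ᵀ.
Then v_1 = N · v_2 = (2, -2, -1)ᵀ.

Sanity check: (A − (-1)·I) v_1 = (0, 0, 0)ᵀ = 0. ✓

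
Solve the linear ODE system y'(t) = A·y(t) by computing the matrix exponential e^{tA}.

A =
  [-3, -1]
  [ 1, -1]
e^{tA} =
  [-t*exp(-2*t) + exp(-2*t), -t*exp(-2*t)]
  [t*exp(-2*t), t*exp(-2*t) + exp(-2*t)]

Strategy: write A = P · J · P⁻¹ where J is a Jordan canonical form, so e^{tA} = P · e^{tJ} · P⁻¹, and e^{tJ} can be computed block-by-block.

A has Jordan form
J =
  [-2,  1]
  [ 0, -2]
(up to reordering of blocks).

Per-block formulas:
  For a 2×2 Jordan block J_2(-2): exp(t · J_2(-2)) = e^(-2t)·(I + t·N), where N is the 2×2 nilpotent shift.

After assembling e^{tJ} and conjugating by P, we get:

e^{tA} =
  [-t*exp(-2*t) + exp(-2*t), -t*exp(-2*t)]
  [t*exp(-2*t), t*exp(-2*t) + exp(-2*t)]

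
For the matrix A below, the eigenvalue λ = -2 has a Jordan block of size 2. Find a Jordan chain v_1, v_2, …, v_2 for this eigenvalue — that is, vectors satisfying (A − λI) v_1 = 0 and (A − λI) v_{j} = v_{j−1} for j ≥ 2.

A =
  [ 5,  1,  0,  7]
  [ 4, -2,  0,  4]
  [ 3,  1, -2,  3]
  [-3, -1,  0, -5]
A Jordan chain for λ = -2 of length 2:
v_1 = (1, 0, 1, -1)ᵀ
v_2 = (0, 1, 0, 0)ᵀ

Let N = A − (-2)·I. We want v_2 with N^2 v_2 = 0 but N^1 v_2 ≠ 0; then v_{j-1} := N · v_j for j = 2, …, 2.

Pick v_2 = (0, 1, 0, 0)ᵀ.
Then v_1 = N · v_2 = (1, 0, 1, -1)ᵀ.

Sanity check: (A − (-2)·I) v_1 = (0, 0, 0, 0)ᵀ = 0. ✓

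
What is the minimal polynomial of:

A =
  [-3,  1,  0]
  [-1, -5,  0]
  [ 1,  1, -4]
x^2 + 8*x + 16

The characteristic polynomial is χ_A(x) = (x + 4)^3, so the eigenvalues are known. The minimal polynomial is
  m_A(x) = Π_λ (x − λ)^{k_λ}
where k_λ is the size of the *largest* Jordan block for λ (equivalently, the smallest k with (A − λI)^k v = 0 for every generalised eigenvector v of λ).

  λ = -4: largest Jordan block has size 2, contributing (x + 4)^2

So m_A(x) = (x + 4)^2 = x^2 + 8*x + 16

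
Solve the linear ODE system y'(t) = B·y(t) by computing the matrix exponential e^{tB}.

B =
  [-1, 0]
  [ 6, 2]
e^{tB} =
  [exp(-t), 0]
  [2*exp(2*t) - 2*exp(-t), exp(2*t)]

Strategy: write B = P · J · P⁻¹ where J is a Jordan canonical form, so e^{tB} = P · e^{tJ} · P⁻¹, and e^{tJ} can be computed block-by-block.

B has Jordan form
J =
  [-1, 0]
  [ 0, 2]
(up to reordering of blocks).

Per-block formulas:
  For a 1×1 block at λ = 2: exp(t · [2]) = [e^(2t)].
  For a 1×1 block at λ = -1: exp(t · [-1]) = [e^(-1t)].

After assembling e^{tJ} and conjugating by P, we get:

e^{tB} =
  [exp(-t), 0]
  [2*exp(2*t) - 2*exp(-t), exp(2*t)]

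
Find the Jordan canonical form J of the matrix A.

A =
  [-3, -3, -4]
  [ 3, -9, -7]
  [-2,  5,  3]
J_3(-3)

The characteristic polynomial is
  det(x·I − A) = x^3 + 9*x^2 + 27*x + 27 = (x + 3)^3

Eigenvalues and multiplicities (the geometric multiplicity of λ is n − rank(A − λI), which equals the number of Jordan blocks for λ):
  λ = -3: algebraic multiplicity = 3, geometric multiplicity = 1

Determining the block sizes for each eigenvalue:
  λ = -3: one block (gm = 1), so the single block has size am = 3 → block sizes [3]

Assembling the blocks gives a Jordan form
J =
  [-3,  1,  0]
  [ 0, -3,  1]
  [ 0,  0, -3]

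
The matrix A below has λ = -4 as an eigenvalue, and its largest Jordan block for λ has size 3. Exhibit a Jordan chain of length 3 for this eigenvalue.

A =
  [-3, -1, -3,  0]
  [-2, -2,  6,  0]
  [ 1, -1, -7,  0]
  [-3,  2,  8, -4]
A Jordan chain for λ = -4 of length 3:
v_1 = (0, 0, 0, 1)ᵀ
v_2 = (1, -2, 1, -3)ᵀ
v_3 = (1, 0, 0, 0)ᵀ

Let N = A − (-4)·I. We want v_3 with N^3 v_3 = 0 but N^2 v_3 ≠ 0; then v_{j-1} := N · v_j for j = 3, …, 2.

Pick v_3 = (1, 0, 0, 0)ᵀ.
Then v_2 = N · v_3 = (1, -2, 1, -3)ᵀ.
Then v_1 = N · v_2 = (0, 0, 0, 1)ᵀ.

Sanity check: (A − (-4)·I) v_1 = (0, 0, 0, 0)ᵀ = 0. ✓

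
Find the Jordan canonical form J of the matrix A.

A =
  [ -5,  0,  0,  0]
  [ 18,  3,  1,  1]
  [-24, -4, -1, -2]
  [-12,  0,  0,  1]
J_1(-5) ⊕ J_2(1) ⊕ J_1(1)

The characteristic polynomial is
  det(x·I − A) = x^4 + 2*x^3 - 12*x^2 + 14*x - 5 = (x - 1)^3*(x + 5)

Eigenvalues and multiplicities (the geometric multiplicity of λ is n − rank(A − λI), which equals the number of Jordan blocks for λ):
  λ = -5: algebraic multiplicity = 1, geometric multiplicity = 1
  λ = 1: algebraic multiplicity = 3, geometric multiplicity = 2

Determining the block sizes for each eigenvalue:
  λ = -5: one block (gm = 1), so the single block has size am = 1 → block sizes [1]
  λ = 1: 2 blocks summing to 3 forces exactly one block of size 2 and the rest size 1 → block sizes [2, 1]

Assembling the blocks gives a Jordan form
J =
  [-5, 0, 0, 0]
  [ 0, 1, 1, 0]
  [ 0, 0, 1, 0]
  [ 0, 0, 0, 1]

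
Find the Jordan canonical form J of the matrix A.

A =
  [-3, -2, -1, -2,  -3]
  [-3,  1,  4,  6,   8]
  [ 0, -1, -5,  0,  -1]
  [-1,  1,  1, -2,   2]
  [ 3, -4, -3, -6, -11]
J_3(-4) ⊕ J_2(-4)

The characteristic polynomial is
  det(x·I − A) = x^5 + 20*x^4 + 160*x^3 + 640*x^2 + 1280*x + 1024 = (x + 4)^5

Eigenvalues and multiplicities (the geometric multiplicity of λ is n − rank(A − λI), which equals the number of Jordan blocks for λ):
  λ = -4: algebraic multiplicity = 5, geometric multiplicity = 2

Determining the block sizes for each eigenvalue:
  λ = -4: with am = 5 and gm = 2, the partition is not yet determined (e.g. several partitions of 5 into 2 parts exist). Let N = A − (-4)·I. Computing rank(N^1) = 3, rank(N^2) = 1, rank(N^3) = 0; the number of blocks of size ≥ j is rank(N^{j−1}) − rank(N^j), giving [2, 2, 1]. So we have 1 block(s) of size 3, 1 block(s) of size 2 → block sizes [3, 2]

Assembling the blocks gives a Jordan form
J =
  [-4,  1,  0,  0,  0]
  [ 0, -4,  1,  0,  0]
  [ 0,  0, -4,  0,  0]
  [ 0,  0,  0, -4,  1]
  [ 0,  0,  0,  0, -4]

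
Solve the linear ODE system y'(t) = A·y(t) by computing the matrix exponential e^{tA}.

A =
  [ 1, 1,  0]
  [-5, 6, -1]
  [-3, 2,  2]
e^{tA} =
  [-t^2*exp(3*t)/2 - 2*t*exp(3*t) + exp(3*t), t^2*exp(3*t)/2 + t*exp(3*t), -t^2*exp(3*t)/2]
  [-t^2*exp(3*t) - 5*t*exp(3*t), t^2*exp(3*t) + 3*t*exp(3*t) + exp(3*t), -t^2*exp(3*t) - t*exp(3*t)]
  [-t^2*exp(3*t)/2 - 3*t*exp(3*t), t^2*exp(3*t)/2 + 2*t*exp(3*t), -t^2*exp(3*t)/2 - t*exp(3*t) + exp(3*t)]

Strategy: write A = P · J · P⁻¹ where J is a Jordan canonical form, so e^{tA} = P · e^{tJ} · P⁻¹, and e^{tJ} can be computed block-by-block.

A has Jordan form
J =
  [3, 1, 0]
  [0, 3, 1]
  [0, 0, 3]
(up to reordering of blocks).

Per-block formulas:
  For a 3×3 Jordan block J_3(3): exp(t · J_3(3)) = e^(3t)·(I + t·N + (t^2/2)·N^2), where N is the 3×3 nilpotent shift.

After assembling e^{tJ} and conjugating by P, we get:

e^{tA} =
  [-t^2*exp(3*t)/2 - 2*t*exp(3*t) + exp(3*t), t^2*exp(3*t)/2 + t*exp(3*t), -t^2*exp(3*t)/2]
  [-t^2*exp(3*t) - 5*t*exp(3*t), t^2*exp(3*t) + 3*t*exp(3*t) + exp(3*t), -t^2*exp(3*t) - t*exp(3*t)]
  [-t^2*exp(3*t)/2 - 3*t*exp(3*t), t^2*exp(3*t)/2 + 2*t*exp(3*t), -t^2*exp(3*t)/2 - t*exp(3*t) + exp(3*t)]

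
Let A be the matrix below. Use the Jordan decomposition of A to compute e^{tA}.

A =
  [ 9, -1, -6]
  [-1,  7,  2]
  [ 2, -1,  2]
e^{tA} =
  [-t^2*exp(6*t) + 3*t*exp(6*t) + exp(6*t), t^2*exp(6*t) - t*exp(6*t), 2*t^2*exp(6*t) - 6*t*exp(6*t)]
  [-t*exp(6*t), t*exp(6*t) + exp(6*t), 2*t*exp(6*t)]
  [-t^2*exp(6*t)/2 + 2*t*exp(6*t), t^2*exp(6*t)/2 - t*exp(6*t), t^2*exp(6*t) - 4*t*exp(6*t) + exp(6*t)]

Strategy: write A = P · J · P⁻¹ where J is a Jordan canonical form, so e^{tA} = P · e^{tJ} · P⁻¹, and e^{tJ} can be computed block-by-block.

A has Jordan form
J =
  [6, 1, 0]
  [0, 6, 1]
  [0, 0, 6]
(up to reordering of blocks).

Per-block formulas:
  For a 3×3 Jordan block J_3(6): exp(t · J_3(6)) = e^(6t)·(I + t·N + (t^2/2)·N^2), where N is the 3×3 nilpotent shift.

After assembling e^{tJ} and conjugating by P, we get:

e^{tA} =
  [-t^2*exp(6*t) + 3*t*exp(6*t) + exp(6*t), t^2*exp(6*t) - t*exp(6*t), 2*t^2*exp(6*t) - 6*t*exp(6*t)]
  [-t*exp(6*t), t*exp(6*t) + exp(6*t), 2*t*exp(6*t)]
  [-t^2*exp(6*t)/2 + 2*t*exp(6*t), t^2*exp(6*t)/2 - t*exp(6*t), t^2*exp(6*t) - 4*t*exp(6*t) + exp(6*t)]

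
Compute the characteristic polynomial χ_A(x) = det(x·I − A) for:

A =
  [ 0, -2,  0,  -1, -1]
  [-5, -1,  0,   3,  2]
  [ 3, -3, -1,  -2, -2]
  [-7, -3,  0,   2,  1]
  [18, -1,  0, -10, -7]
x^5 + 7*x^4 + 19*x^3 + 25*x^2 + 16*x + 4

Expanding det(x·I − A) (e.g. by cofactor expansion or by noting that A is similar to its Jordan form J, which has the same characteristic polynomial as A) gives
  χ_A(x) = x^5 + 7*x^4 + 19*x^3 + 25*x^2 + 16*x + 4
which factors as (x + 1)^3*(x + 2)^2. The eigenvalues (with algebraic multiplicities) are λ = -2 with multiplicity 2, λ = -1 with multiplicity 3.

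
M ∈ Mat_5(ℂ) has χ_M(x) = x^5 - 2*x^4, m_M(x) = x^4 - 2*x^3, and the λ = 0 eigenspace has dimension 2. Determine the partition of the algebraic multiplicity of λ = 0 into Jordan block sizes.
Block sizes for λ = 0: [3, 1]

Step 1 — from the characteristic polynomial, algebraic multiplicity of λ = 0 is 4. From dim ker(M − (0)·I) = 2, there are exactly 2 Jordan blocks for λ = 0.
Step 2 — from the minimal polynomial, the factor (x − 0)^3 tells us the largest block for λ = 0 has size 3.
Step 3 — with total size 4, 2 blocks, and largest block 3, the block sizes (in nonincreasing order) are [3, 1].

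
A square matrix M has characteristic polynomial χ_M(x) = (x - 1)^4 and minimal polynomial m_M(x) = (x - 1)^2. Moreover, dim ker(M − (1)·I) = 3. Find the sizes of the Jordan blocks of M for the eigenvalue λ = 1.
Block sizes for λ = 1: [2, 1, 1]

Step 1 — from the characteristic polynomial, algebraic multiplicity of λ = 1 is 4. From dim ker(M − (1)·I) = 3, there are exactly 3 Jordan blocks for λ = 1.
Step 2 — from the minimal polynomial, the factor (x − 1)^2 tells us the largest block for λ = 1 has size 2.
Step 3 — with total size 4, 3 blocks, and largest block 2, the block sizes (in nonincreasing order) are [2, 1, 1].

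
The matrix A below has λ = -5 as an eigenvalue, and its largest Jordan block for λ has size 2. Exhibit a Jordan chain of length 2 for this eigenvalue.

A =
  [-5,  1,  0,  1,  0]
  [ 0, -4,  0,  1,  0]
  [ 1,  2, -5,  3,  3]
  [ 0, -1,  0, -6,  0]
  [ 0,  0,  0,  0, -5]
A Jordan chain for λ = -5 of length 2:
v_1 = (0, 0, 1, 0, 0)ᵀ
v_2 = (1, 0, 0, 0, 0)ᵀ

Let N = A − (-5)·I. We want v_2 with N^2 v_2 = 0 but N^1 v_2 ≠ 0; then v_{j-1} := N · v_j for j = 2, …, 2.

Pick v_2 = (1, 0, 0, 0, 0)ᵀ.
Then v_1 = N · v_2 = (0, 0, 1, 0, 0)ᵀ.

Sanity check: (A − (-5)·I) v_1 = (0, 0, 0, 0, 0)ᵀ = 0. ✓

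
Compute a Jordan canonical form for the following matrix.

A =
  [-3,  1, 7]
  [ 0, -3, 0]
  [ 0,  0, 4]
J_2(-3) ⊕ J_1(4)

The characteristic polynomial is
  det(x·I − A) = x^3 + 2*x^2 - 15*x - 36 = (x - 4)*(x + 3)^2

Eigenvalues and multiplicities (the geometric multiplicity of λ is n − rank(A − λI), which equals the number of Jordan blocks for λ):
  λ = -3: algebraic multiplicity = 2, geometric multiplicity = 1
  λ = 4: algebraic multiplicity = 1, geometric multiplicity = 1

Determining the block sizes for each eigenvalue:
  λ = -3: one block (gm = 1), so the single block has size am = 2 → block sizes [2]
  λ = 4: one block (gm = 1), so the single block has size am = 1 → block sizes [1]

Assembling the blocks gives a Jordan form
J =
  [-3,  1, 0]
  [ 0, -3, 0]
  [ 0,  0, 4]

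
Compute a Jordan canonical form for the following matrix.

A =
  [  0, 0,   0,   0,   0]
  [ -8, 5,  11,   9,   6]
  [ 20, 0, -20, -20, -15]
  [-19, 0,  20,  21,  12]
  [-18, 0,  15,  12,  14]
J_1(0) ⊕ J_3(5) ⊕ J_1(5)

The characteristic polynomial is
  det(x·I − A) = x^5 - 20*x^4 + 150*x^3 - 500*x^2 + 625*x = x*(x - 5)^4

Eigenvalues and multiplicities (the geometric multiplicity of λ is n − rank(A − λI), which equals the number of Jordan blocks for λ):
  λ = 0: algebraic multiplicity = 1, geometric multiplicity = 1
  λ = 5: algebraic multiplicity = 4, geometric multiplicity = 2

Determining the block sizes for each eigenvalue:
  λ = 0: one block (gm = 1), so the single block has size am = 1 → block sizes [1]
  λ = 5: with am = 4 and gm = 2, the partition is not yet determined (e.g. several partitions of 4 into 2 parts exist). Let N = A − (5)·I. Computing rank(N^1) = 3, rank(N^2) = 2, rank(N^3) = 1; the number of blocks of size ≥ j is rank(N^{j−1}) − rank(N^j), giving [2, 1, 1]. So we have 1 block(s) of size 3, 1 block(s) of size 1 → block sizes [3, 1]

Assembling the blocks gives a Jordan form
J =
  [0, 0, 0, 0, 0]
  [0, 5, 1, 0, 0]
  [0, 0, 5, 1, 0]
  [0, 0, 0, 5, 0]
  [0, 0, 0, 0, 5]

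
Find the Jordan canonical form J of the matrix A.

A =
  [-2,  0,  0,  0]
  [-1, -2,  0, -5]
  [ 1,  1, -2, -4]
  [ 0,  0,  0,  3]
J_3(-2) ⊕ J_1(3)

The characteristic polynomial is
  det(x·I − A) = x^4 + 3*x^3 - 6*x^2 - 28*x - 24 = (x - 3)*(x + 2)^3

Eigenvalues and multiplicities (the geometric multiplicity of λ is n − rank(A − λI), which equals the number of Jordan blocks for λ):
  λ = -2: algebraic multiplicity = 3, geometric multiplicity = 1
  λ = 3: algebraic multiplicity = 1, geometric multiplicity = 1

Determining the block sizes for each eigenvalue:
  λ = -2: one block (gm = 1), so the single block has size am = 3 → block sizes [3]
  λ = 3: one block (gm = 1), so the single block has size am = 1 → block sizes [1]

Assembling the blocks gives a Jordan form
J =
  [-2,  1,  0, 0]
  [ 0, -2,  1, 0]
  [ 0,  0, -2, 0]
  [ 0,  0,  0, 3]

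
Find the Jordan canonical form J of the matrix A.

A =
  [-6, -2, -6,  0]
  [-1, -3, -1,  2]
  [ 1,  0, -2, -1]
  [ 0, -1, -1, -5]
J_3(-4) ⊕ J_1(-4)

The characteristic polynomial is
  det(x·I − A) = x^4 + 16*x^3 + 96*x^2 + 256*x + 256 = (x + 4)^4

Eigenvalues and multiplicities (the geometric multiplicity of λ is n − rank(A − λI), which equals the number of Jordan blocks for λ):
  λ = -4: algebraic multiplicity = 4, geometric multiplicity = 2

Determining the block sizes for each eigenvalue:
  λ = -4: with am = 4 and gm = 2, the partition is not yet determined (e.g. several partitions of 4 into 2 parts exist). Let N = A − (-4)·I. Computing rank(N^1) = 2, rank(N^2) = 1, rank(N^3) = 0; the number of blocks of size ≥ j is rank(N^{j−1}) − rank(N^j), giving [2, 1, 1]. So we have 1 block(s) of size 3, 1 block(s) of size 1 → block sizes [3, 1]

Assembling the blocks gives a Jordan form
J =
  [-4,  1,  0,  0]
  [ 0, -4,  1,  0]
  [ 0,  0, -4,  0]
  [ 0,  0,  0, -4]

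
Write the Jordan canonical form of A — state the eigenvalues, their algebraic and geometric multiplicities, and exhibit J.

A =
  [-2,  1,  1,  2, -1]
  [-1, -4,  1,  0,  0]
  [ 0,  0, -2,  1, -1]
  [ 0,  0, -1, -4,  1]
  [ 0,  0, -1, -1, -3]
J_3(-3) ⊕ J_2(-3)

The characteristic polynomial is
  det(x·I − A) = x^5 + 15*x^4 + 90*x^3 + 270*x^2 + 405*x + 243 = (x + 3)^5

Eigenvalues and multiplicities (the geometric multiplicity of λ is n − rank(A − λI), which equals the number of Jordan blocks for λ):
  λ = -3: algebraic multiplicity = 5, geometric multiplicity = 2

Determining the block sizes for each eigenvalue:
  λ = -3: with am = 5 and gm = 2, the partition is not yet determined (e.g. several partitions of 5 into 2 parts exist). Let N = A − (-3)·I. Computing rank(N^1) = 3, rank(N^2) = 1, rank(N^3) = 0; the number of blocks of size ≥ j is rank(N^{j−1}) − rank(N^j), giving [2, 2, 1]. So we have 1 block(s) of size 3, 1 block(s) of size 2 → block sizes [3, 2]

Assembling the blocks gives a Jordan form
J =
  [-3,  1,  0,  0,  0]
  [ 0, -3,  1,  0,  0]
  [ 0,  0, -3,  0,  0]
  [ 0,  0,  0, -3,  1]
  [ 0,  0,  0,  0, -3]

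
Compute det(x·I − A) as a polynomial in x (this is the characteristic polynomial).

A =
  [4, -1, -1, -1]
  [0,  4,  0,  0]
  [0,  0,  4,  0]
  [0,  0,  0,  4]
x^4 - 16*x^3 + 96*x^2 - 256*x + 256

Expanding det(x·I − A) (e.g. by cofactor expansion or by noting that A is similar to its Jordan form J, which has the same characteristic polynomial as A) gives
  χ_A(x) = x^4 - 16*x^3 + 96*x^2 - 256*x + 256
which factors as (x - 4)^4. The eigenvalues (with algebraic multiplicities) are λ = 4 with multiplicity 4.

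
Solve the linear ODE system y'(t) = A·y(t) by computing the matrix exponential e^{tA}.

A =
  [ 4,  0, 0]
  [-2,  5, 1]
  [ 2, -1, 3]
e^{tA} =
  [exp(4*t), 0, 0]
  [-2*t*exp(4*t), t*exp(4*t) + exp(4*t), t*exp(4*t)]
  [2*t*exp(4*t), -t*exp(4*t), -t*exp(4*t) + exp(4*t)]

Strategy: write A = P · J · P⁻¹ where J is a Jordan canonical form, so e^{tA} = P · e^{tJ} · P⁻¹, and e^{tJ} can be computed block-by-block.

A has Jordan form
J =
  [4, 1, 0]
  [0, 4, 0]
  [0, 0, 4]
(up to reordering of blocks).

Per-block formulas:
  For a 1×1 block at λ = 4: exp(t · [4]) = [e^(4t)].
  For a 2×2 Jordan block J_2(4): exp(t · J_2(4)) = e^(4t)·(I + t·N), where N is the 2×2 nilpotent shift.

After assembling e^{tJ} and conjugating by P, we get:

e^{tA} =
  [exp(4*t), 0, 0]
  [-2*t*exp(4*t), t*exp(4*t) + exp(4*t), t*exp(4*t)]
  [2*t*exp(4*t), -t*exp(4*t), -t*exp(4*t) + exp(4*t)]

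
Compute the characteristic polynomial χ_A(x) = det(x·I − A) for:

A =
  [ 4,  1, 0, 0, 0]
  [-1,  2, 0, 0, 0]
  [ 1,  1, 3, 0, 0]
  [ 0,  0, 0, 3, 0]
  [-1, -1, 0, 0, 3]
x^5 - 15*x^4 + 90*x^3 - 270*x^2 + 405*x - 243

Expanding det(x·I − A) (e.g. by cofactor expansion or by noting that A is similar to its Jordan form J, which has the same characteristic polynomial as A) gives
  χ_A(x) = x^5 - 15*x^4 + 90*x^3 - 270*x^2 + 405*x - 243
which factors as (x - 3)^5. The eigenvalues (with algebraic multiplicities) are λ = 3 with multiplicity 5.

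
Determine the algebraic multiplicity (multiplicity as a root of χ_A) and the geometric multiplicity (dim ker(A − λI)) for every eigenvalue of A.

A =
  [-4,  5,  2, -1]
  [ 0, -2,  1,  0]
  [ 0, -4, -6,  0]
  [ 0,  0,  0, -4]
λ = -4: alg = 4, geom = 2

Step 1 — factor the characteristic polynomial to read off the algebraic multiplicities:
  χ_A(x) = (x + 4)^4

Step 2 — compute geometric multiplicities via the rank-nullity identity g(λ) = n − rank(A − λI):
  rank(A − (-4)·I) = 2, so dim ker(A − (-4)·I) = n − 2 = 2

Summary:
  λ = -4: algebraic multiplicity = 4, geometric multiplicity = 2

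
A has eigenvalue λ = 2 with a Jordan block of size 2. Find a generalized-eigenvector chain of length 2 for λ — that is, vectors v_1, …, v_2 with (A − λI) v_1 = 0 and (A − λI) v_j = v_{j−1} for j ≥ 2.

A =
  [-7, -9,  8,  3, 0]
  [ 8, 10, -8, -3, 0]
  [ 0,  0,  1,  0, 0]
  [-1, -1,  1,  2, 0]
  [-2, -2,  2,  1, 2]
A Jordan chain for λ = 2 of length 2:
v_1 = (3, -3, 0, 0, 1)ᵀ
v_2 = (0, 0, 0, 1, 0)ᵀ

Let N = A − (2)·I. We want v_2 with N^2 v_2 = 0 but N^1 v_2 ≠ 0; then v_{j-1} := N · v_j for j = 2, …, 2.

Pick v_2 = (0, 0, 0, 1, 0)ᵀ.
Then v_1 = N · v_2 = (3, -3, 0, 0, 1)ᵀ.

Sanity check: (A − (2)·I) v_1 = (0, 0, 0, 0, 0)ᵀ = 0. ✓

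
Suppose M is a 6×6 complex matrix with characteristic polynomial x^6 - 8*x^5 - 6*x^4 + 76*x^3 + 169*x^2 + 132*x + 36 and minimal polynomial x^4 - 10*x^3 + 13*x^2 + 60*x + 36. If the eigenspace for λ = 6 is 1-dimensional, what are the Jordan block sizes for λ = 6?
Block sizes for λ = 6: [2]

Step 1 — from the characteristic polynomial, algebraic multiplicity of λ = 6 is 2. From dim ker(M − (6)·I) = 1, there are exactly 1 Jordan blocks for λ = 6.
Step 2 — from the minimal polynomial, the factor (x − 6)^2 tells us the largest block for λ = 6 has size 2.
Step 3 — with total size 2, 1 blocks, and largest block 2, the block sizes (in nonincreasing order) are [2].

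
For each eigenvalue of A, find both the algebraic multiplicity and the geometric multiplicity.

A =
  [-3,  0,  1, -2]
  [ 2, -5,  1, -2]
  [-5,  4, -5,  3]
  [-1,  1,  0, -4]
λ = -5: alg = 1, geom = 1; λ = -4: alg = 3, geom = 1

Step 1 — factor the characteristic polynomial to read off the algebraic multiplicities:
  χ_A(x) = (x + 4)^3*(x + 5)

Step 2 — compute geometric multiplicities via the rank-nullity identity g(λ) = n − rank(A − λI):
  rank(A − (-5)·I) = 3, so dim ker(A − (-5)·I) = n − 3 = 1
  rank(A − (-4)·I) = 3, so dim ker(A − (-4)·I) = n − 3 = 1

Summary:
  λ = -5: algebraic multiplicity = 1, geometric multiplicity = 1
  λ = -4: algebraic multiplicity = 3, geometric multiplicity = 1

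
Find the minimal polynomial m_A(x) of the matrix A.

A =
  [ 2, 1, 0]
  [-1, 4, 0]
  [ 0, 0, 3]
x^2 - 6*x + 9

The characteristic polynomial is χ_A(x) = (x - 3)^3, so the eigenvalues are known. The minimal polynomial is
  m_A(x) = Π_λ (x − λ)^{k_λ}
where k_λ is the size of the *largest* Jordan block for λ (equivalently, the smallest k with (A − λI)^k v = 0 for every generalised eigenvector v of λ).

  λ = 3: largest Jordan block has size 2, contributing (x − 3)^2

So m_A(x) = (x - 3)^2 = x^2 - 6*x + 9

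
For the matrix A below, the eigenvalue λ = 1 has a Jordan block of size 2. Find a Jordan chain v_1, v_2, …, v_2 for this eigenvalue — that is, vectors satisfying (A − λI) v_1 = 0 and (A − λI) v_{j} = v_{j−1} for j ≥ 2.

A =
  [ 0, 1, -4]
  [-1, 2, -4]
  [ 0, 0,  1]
A Jordan chain for λ = 1 of length 2:
v_1 = (-1, -1, 0)ᵀ
v_2 = (1, 0, 0)ᵀ

Let N = A − (1)·I. We want v_2 with N^2 v_2 = 0 but N^1 v_2 ≠ 0; then v_{j-1} := N · v_j for j = 2, …, 2.

Pick v_2 = (1, 0, 0)ᵀ.
Then v_1 = N · v_2 = (-1, -1, 0)ᵀ.

Sanity check: (A − (1)·I) v_1 = (0, 0, 0)ᵀ = 0. ✓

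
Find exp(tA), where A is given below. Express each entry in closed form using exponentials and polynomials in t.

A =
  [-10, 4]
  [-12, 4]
e^{tA} =
  [-3*exp(-2*t) + 4*exp(-4*t), 2*exp(-2*t) - 2*exp(-4*t)]
  [-6*exp(-2*t) + 6*exp(-4*t), 4*exp(-2*t) - 3*exp(-4*t)]

Strategy: write A = P · J · P⁻¹ where J is a Jordan canonical form, so e^{tA} = P · e^{tJ} · P⁻¹, and e^{tJ} can be computed block-by-block.

A has Jordan form
J =
  [-4,  0]
  [ 0, -2]
(up to reordering of blocks).

Per-block formulas:
  For a 1×1 block at λ = -2: exp(t · [-2]) = [e^(-2t)].
  For a 1×1 block at λ = -4: exp(t · [-4]) = [e^(-4t)].

After assembling e^{tJ} and conjugating by P, we get:

e^{tA} =
  [-3*exp(-2*t) + 4*exp(-4*t), 2*exp(-2*t) - 2*exp(-4*t)]
  [-6*exp(-2*t) + 6*exp(-4*t), 4*exp(-2*t) - 3*exp(-4*t)]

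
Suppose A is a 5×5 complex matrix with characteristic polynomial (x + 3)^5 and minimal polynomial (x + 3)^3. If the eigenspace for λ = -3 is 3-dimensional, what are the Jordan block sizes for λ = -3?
Block sizes for λ = -3: [3, 1, 1]

Step 1 — from the characteristic polynomial, algebraic multiplicity of λ = -3 is 5. From dim ker(A − (-3)·I) = 3, there are exactly 3 Jordan blocks for λ = -3.
Step 2 — from the minimal polynomial, the factor (x + 3)^3 tells us the largest block for λ = -3 has size 3.
Step 3 — with total size 5, 3 blocks, and largest block 3, the block sizes (in nonincreasing order) are [3, 1, 1].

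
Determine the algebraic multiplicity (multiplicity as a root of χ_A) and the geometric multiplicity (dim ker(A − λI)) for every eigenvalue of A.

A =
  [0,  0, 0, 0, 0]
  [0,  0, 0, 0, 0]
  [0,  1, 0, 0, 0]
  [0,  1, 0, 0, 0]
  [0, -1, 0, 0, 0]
λ = 0: alg = 5, geom = 4

Step 1 — factor the characteristic polynomial to read off the algebraic multiplicities:
  χ_A(x) = x^5

Step 2 — compute geometric multiplicities via the rank-nullity identity g(λ) = n − rank(A − λI):
  rank(A − (0)·I) = 1, so dim ker(A − (0)·I) = n − 1 = 4

Summary:
  λ = 0: algebraic multiplicity = 5, geometric multiplicity = 4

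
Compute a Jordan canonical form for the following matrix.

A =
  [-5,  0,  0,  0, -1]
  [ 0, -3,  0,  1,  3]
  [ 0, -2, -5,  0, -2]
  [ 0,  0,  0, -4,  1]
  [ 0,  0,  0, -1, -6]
J_3(-5) ⊕ J_1(-5) ⊕ J_1(-3)

The characteristic polynomial is
  det(x·I − A) = x^5 + 23*x^4 + 210*x^3 + 950*x^2 + 2125*x + 1875 = (x + 3)*(x + 5)^4

Eigenvalues and multiplicities (the geometric multiplicity of λ is n − rank(A − λI), which equals the number of Jordan blocks for λ):
  λ = -5: algebraic multiplicity = 4, geometric multiplicity = 2
  λ = -3: algebraic multiplicity = 1, geometric multiplicity = 1

Determining the block sizes for each eigenvalue:
  λ = -5: with am = 4 and gm = 2, the partition is not yet determined (e.g. several partitions of 4 into 2 parts exist). Let N = A − (-5)·I. Computing rank(N^1) = 3, rank(N^2) = 2, rank(N^3) = 1; the number of blocks of size ≥ j is rank(N^{j−1}) − rank(N^j), giving [2, 1, 1]. So we have 1 block(s) of size 3, 1 block(s) of size 1 → block sizes [3, 1]
  λ = -3: one block (gm = 1), so the single block has size am = 1 → block sizes [1]

Assembling the blocks gives a Jordan form
J =
  [-5,  1,  0,  0,  0]
  [ 0, -5,  1,  0,  0]
  [ 0,  0, -5,  0,  0]
  [ 0,  0,  0, -5,  0]
  [ 0,  0,  0,  0, -3]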